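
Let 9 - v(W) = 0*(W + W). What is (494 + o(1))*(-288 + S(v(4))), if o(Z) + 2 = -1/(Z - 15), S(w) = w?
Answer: -1922031/14 ≈ -1.3729e+5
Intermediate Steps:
v(W) = 9 (v(W) = 9 - 0*(W + W) = 9 - 0*2*W = 9 - 1*0 = 9 + 0 = 9)
o(Z) = -2 - 1/(-15 + Z) (o(Z) = -2 - 1/(Z - 15) = -2 - 1/(-15 + Z))
(494 + o(1))*(-288 + S(v(4))) = (494 + (29 - 2*1)/(-15 + 1))*(-288 + 9) = (494 + (29 - 2)/(-14))*(-279) = (494 - 1/14*27)*(-279) = (494 - 27/14)*(-279) = (6889/14)*(-279) = -1922031/14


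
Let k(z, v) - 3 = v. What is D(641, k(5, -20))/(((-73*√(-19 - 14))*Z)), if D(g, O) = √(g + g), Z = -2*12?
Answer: -I*√42306/57816 ≈ -0.0035576*I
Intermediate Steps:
k(z, v) = 3 + v
Z = -24
D(g, O) = √2*√g (D(g, O) = √(2*g) = √2*√g)
D(641, k(5, -20))/(((-73*√(-19 - 14))*Z)) = (√2*√641)/((-73*√(-19 - 14)*(-24))) = √1282/((-73*I*√33*(-24))) = √1282/((1752*I*√33)) = √1282*(-I*√33/57816) = -I*√42306/57816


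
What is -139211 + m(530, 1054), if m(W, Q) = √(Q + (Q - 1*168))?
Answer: -139211 + 2*√485 ≈ -1.3917e+5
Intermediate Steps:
m(W, Q) = √(-168 + 2*Q) (m(W, Q) = √(Q + (Q - 168)) = √(Q + (-168 + Q)) = √(-168 + 2*Q))
-139211 + m(530, 1054) = -139211 + √(-168 + 2*1054) = -139211 + √(-168 + 2108) = -139211 + √1940 = -139211 + 2*√485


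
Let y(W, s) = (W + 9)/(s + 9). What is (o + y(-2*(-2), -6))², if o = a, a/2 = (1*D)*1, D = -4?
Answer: 121/9 ≈ 13.444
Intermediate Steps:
a = -8 (a = 2*((1*(-4))*1) = 2*(-4*1) = 2*(-4) = -8)
o = -8
y(W, s) = (9 + W)/(9 + s)
(o + y(-2*(-2), -6))² = (-8 + (9 - 2*(-2))/(9 - 6))² = (-8 + (9 + 4)/3)² = (-8 + (⅓)*13)² = (-8 + 13/3)² = (-11/3)² = 121/9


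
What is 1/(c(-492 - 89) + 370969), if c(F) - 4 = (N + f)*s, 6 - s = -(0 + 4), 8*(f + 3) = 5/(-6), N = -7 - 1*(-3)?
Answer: 24/8901647 ≈ 2.6961e-6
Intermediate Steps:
N = -4 (N = -7 + 3 = -4)
f = -149/48 (f = -3 + (5/(-6))/8 = -3 + (5*(-1/6))/8 = -3 + (1/8)*(-5/6) = -3 - 5/48 = -149/48 ≈ -3.1042)
s = 10 (s = 6 - (-1)*(0 + 4) = 6 - (-1)*4 = 6 - 1*(-4) = 6 + 4 = 10)
c(F) = -1609/24 (c(F) = 4 + (-4 - 149/48)*10 = 4 - 341/48*10 = 4 - 1705/24 = -1609/24)
1/(c(-492 - 89) + 370969) = 1/(-1609/24 + 370969) = 1/(8901647/24) = 24/8901647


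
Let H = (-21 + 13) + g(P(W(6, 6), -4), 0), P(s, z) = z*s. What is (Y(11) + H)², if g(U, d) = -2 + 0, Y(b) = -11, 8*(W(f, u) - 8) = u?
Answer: 441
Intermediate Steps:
W(f, u) = 8 + u/8
P(s, z) = s*z
g(U, d) = -2
H = -10 (H = (-21 + 13) - 2 = -8 - 2 = -10)
(Y(11) + H)² = (-11 - 10)² = (-21)² = 441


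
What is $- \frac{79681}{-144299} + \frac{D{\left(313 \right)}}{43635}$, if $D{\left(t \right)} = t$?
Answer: $\frac{3522046022}{6296486865} \approx 0.55937$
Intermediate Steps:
$- \frac{79681}{-144299} + \frac{D{\left(313 \right)}}{43635} = - \frac{79681}{-144299} + \frac{313}{43635} = \left(-79681\right) \left(- \frac{1}{144299}\right) + 313 \cdot \frac{1}{43635} = \frac{79681}{144299} + \frac{313}{43635} = \frac{3522046022}{6296486865}$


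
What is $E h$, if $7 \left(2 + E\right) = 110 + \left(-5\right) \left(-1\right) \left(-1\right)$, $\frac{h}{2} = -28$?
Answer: $-728$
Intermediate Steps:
$h = -56$ ($h = 2 \left(-28\right) = -56$)
$E = 13$ ($E = -2 + \frac{110 + \left(-5\right) \left(-1\right) \left(-1\right)}{7} = -2 + \frac{110 + 5 \left(-1\right)}{7} = -2 + \frac{110 - 5}{7} = -2 + \frac{1}{7} \cdot 105 = -2 + 15 = 13$)
$E h = 13 \left(-56\right) = -728$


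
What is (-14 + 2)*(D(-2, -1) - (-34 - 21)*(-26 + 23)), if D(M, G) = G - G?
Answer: 1980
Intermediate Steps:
D(M, G) = 0
(-14 + 2)*(D(-2, -1) - (-34 - 21)*(-26 + 23)) = (-14 + 2)*(0 - (-34 - 21)*(-26 + 23)) = -12*(0 - (-55)*(-3)) = -12*(0 - 1*165) = -12*(0 - 165) = -12*(-165) = 1980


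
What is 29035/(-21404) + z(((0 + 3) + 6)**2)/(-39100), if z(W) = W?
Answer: -71062639/52306025 ≈ -1.3586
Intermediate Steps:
29035/(-21404) + z(((0 + 3) + 6)**2)/(-39100) = 29035/(-21404) + ((0 + 3) + 6)**2/(-39100) = 29035*(-1/21404) + (3 + 6)**2*(-1/39100) = -29035/21404 + 9**2*(-1/39100) = -29035/21404 + 81*(-1/39100) = -29035/21404 - 81/39100 = -71062639/52306025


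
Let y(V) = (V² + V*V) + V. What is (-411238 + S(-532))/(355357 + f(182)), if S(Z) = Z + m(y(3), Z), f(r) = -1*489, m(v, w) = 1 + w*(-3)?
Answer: -410173/354868 ≈ -1.1558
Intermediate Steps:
y(V) = V + 2*V² (y(V) = (V² + V²) + V = 2*V² + V = V + 2*V²)
m(v, w) = 1 - 3*w
f(r) = -489
S(Z) = 1 - 2*Z (S(Z) = Z + (1 - 3*Z) = 1 - 2*Z)
(-411238 + S(-532))/(355357 + f(182)) = (-411238 + (1 - 2*(-532)))/(355357 - 489) = (-411238 + (1 + 1064))/354868 = (-411238 + 1065)*(1/354868) = -410173*1/354868 = -410173/354868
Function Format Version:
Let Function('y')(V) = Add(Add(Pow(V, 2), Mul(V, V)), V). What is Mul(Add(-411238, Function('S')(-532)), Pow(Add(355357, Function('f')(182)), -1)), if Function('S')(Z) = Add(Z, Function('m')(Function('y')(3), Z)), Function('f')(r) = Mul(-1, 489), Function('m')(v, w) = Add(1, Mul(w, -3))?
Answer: Rational(-410173, 354868) ≈ -1.1558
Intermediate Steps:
Function('y')(V) = Add(V, Mul(2, Pow(V, 2))) (Function('y')(V) = Add(Add(Pow(V, 2), Pow(V, 2)), V) = Add(Mul(2, Pow(V, 2)), V) = Add(V, Mul(2, Pow(V, 2))))
Function('m')(v, w) = Add(1, Mul(-3, w))
Function('f')(r) = -489
Function('S')(Z) = Add(1, Mul(-2, Z)) (Function('S')(Z) = Add(Z, Add(1, Mul(-3, Z))) = Add(1, Mul(-2, Z)))
Mul(Add(-411238, Function('S')(-532)), Pow(Add(355357, Function('f')(182)), -1)) = Mul(Add(-411238, Add(1, Mul(-2, -532))), Pow(Add(355357, -489), -1)) = Mul(Add(-411238, Add(1, 1064)), Pow(354868, -1)) = Mul(Add(-411238, 1065), Rational(1, 354868)) = Mul(-410173, Rational(1, 354868)) = Rational(-410173, 354868)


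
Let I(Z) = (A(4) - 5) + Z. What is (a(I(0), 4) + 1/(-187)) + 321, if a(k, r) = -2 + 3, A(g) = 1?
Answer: 60213/187 ≈ 321.99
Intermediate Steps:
I(Z) = -4 + Z (I(Z) = (1 - 5) + Z = -4 + Z)
a(k, r) = 1
(a(I(0), 4) + 1/(-187)) + 321 = (1 + 1/(-187)) + 321 = (1 - 1/187) + 321 = 186/187 + 321 = 60213/187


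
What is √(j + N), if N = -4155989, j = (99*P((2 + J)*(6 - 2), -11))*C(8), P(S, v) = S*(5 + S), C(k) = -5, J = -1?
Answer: I*√4173809 ≈ 2043.0*I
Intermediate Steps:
j = -17820 (j = (99*(((2 - 1)*(6 - 2))*(5 + (2 - 1)*(6 - 2))))*(-5) = (99*((1*4)*(5 + 1*4)))*(-5) = (99*(4*(5 + 4)))*(-5) = (99*(4*9))*(-5) = (99*36)*(-5) = 3564*(-5) = -17820)
√(j + N) = √(-17820 - 4155989) = √(-4173809) = I*√4173809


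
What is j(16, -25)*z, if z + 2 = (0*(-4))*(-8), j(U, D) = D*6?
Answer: 300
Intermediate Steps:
j(U, D) = 6*D
z = -2 (z = -2 + (0*(-4))*(-8) = -2 + 0*(-8) = -2 + 0 = -2)
j(16, -25)*z = (6*(-25))*(-2) = -150*(-2) = 300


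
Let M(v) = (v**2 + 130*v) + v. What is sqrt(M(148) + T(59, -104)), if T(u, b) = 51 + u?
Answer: sqrt(41402) ≈ 203.47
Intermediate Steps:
M(v) = v**2 + 131*v
sqrt(M(148) + T(59, -104)) = sqrt(148*(131 + 148) + (51 + 59)) = sqrt(148*279 + 110) = sqrt(41292 + 110) = sqrt(41402)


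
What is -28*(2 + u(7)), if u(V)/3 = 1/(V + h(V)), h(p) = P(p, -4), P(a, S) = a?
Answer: -62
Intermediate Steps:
h(p) = p
u(V) = 3/(2*V) (u(V) = 3/(V + V) = 3/((2*V)) = 3*(1/(2*V)) = 3/(2*V))
-28*(2 + u(7)) = -28*(2 + (3/2)/7) = -28*(2 + (3/2)*(⅐)) = -28*(2 + 3/14) = -28*31/14 = -62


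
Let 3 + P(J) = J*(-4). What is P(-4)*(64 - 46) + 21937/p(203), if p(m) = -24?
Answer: -16321/24 ≈ -680.04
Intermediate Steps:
P(J) = -3 - 4*J (P(J) = -3 + J*(-4) = -3 - 4*J)
P(-4)*(64 - 46) + 21937/p(203) = (-3 - 4*(-4))*(64 - 46) + 21937/(-24) = (-3 + 16)*18 + 21937*(-1/24) = 13*18 - 21937/24 = 234 - 21937/24 = -16321/24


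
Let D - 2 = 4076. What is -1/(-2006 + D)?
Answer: -1/2072 ≈ -0.00048263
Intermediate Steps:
D = 4078 (D = 2 + 4076 = 4078)
-1/(-2006 + D) = -1/(-2006 + 4078) = -1/2072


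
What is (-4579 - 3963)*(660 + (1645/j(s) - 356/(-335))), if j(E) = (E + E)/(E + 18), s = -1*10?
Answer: -8764092/335 ≈ -26161.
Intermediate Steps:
s = -10
j(E) = 2*E/(18 + E) (j(E) = (2*E)/(18 + E) = 2*E/(18 + E))
(-4579 - 3963)*(660 + (1645/j(s) - 356/(-335))) = (-4579 - 3963)*(660 + (1645/((2*(-10)/(18 - 10))) - 356/(-335))) = -8542*(660 + (1645/((2*(-10)/8)) - 356*(-1/335))) = -8542*(660 + (1645/((2*(-10)*(1/8))) + 356/335)) = -8542*(660 + (1645/(-5/2) + 356/335)) = -8542*(660 + (1645*(-2/5) + 356/335)) = -8542*(660 + (-658 + 356/335)) = -8542*(660 - 220074/335) = -8542*1026/335 = -8764092/335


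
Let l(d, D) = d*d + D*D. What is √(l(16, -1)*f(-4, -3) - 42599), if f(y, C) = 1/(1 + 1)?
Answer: 29*I*√202/2 ≈ 206.08*I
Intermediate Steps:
l(d, D) = D² + d² (l(d, D) = d² + D² = D² + d²)
f(y, C) = ½ (f(y, C) = 1/2 = ½)
√(l(16, -1)*f(-4, -3) - 42599) = √(((-1)² + 16²)*(½) - 42599) = √((1 + 256)*(½) - 42599) = √(257*(½) - 42599) = √(257/2 - 42599) = √(-84941/2) = 29*I*√202/2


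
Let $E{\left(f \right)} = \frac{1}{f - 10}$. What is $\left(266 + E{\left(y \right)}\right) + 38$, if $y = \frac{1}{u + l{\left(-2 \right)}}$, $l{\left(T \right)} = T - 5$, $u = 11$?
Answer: $\frac{11852}{39} \approx 303.9$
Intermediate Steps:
$l{\left(T \right)} = -5 + T$ ($l{\left(T \right)} = T - 5 = -5 + T$)
$y = \frac{1}{4}$ ($y = \frac{1}{11 - 7} = \frac{1}{4} \approx 0.25$)
$E{\left(f \right)} = \frac{1}{-10 + f}$
$\left(266 + E{\left(y \right)}\right) + 38 = \left(266 + \frac{1}{-10 + \frac{1}{4}}\right) + 38 = \left(266 + \frac{1}{- \frac{39}{4}}\right) + 38 = \left(266 - \frac{4}{39}\right) + 38 = \frac{10370}{39} + 38 = \frac{11852}{39}$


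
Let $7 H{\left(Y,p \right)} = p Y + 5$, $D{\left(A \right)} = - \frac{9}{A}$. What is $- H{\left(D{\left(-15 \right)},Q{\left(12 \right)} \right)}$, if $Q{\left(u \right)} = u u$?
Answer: $- \frac{457}{35} \approx -13.057$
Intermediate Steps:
$Q{\left(u \right)} = u^{2}$
$H{\left(Y,p \right)} = \frac{5}{7} + \frac{Y p}{7}$ ($H{\left(Y,p \right)} = \frac{p Y + 5}{7} = \frac{Y p + 5}{7} = \frac{5 + Y p}{7} = \frac{5}{7} + \frac{Y p}{7}$)
$- H{\left(D{\left(-15 \right)},Q{\left(12 \right)} \right)} = - (\frac{5}{7} + \frac{- \frac{9}{-15} \cdot 12^{2}}{7}) = - (\frac{5}{7} + \frac{1}{7} \left(\left(-9\right) \left(- \frac{1}{15}\right)\right) 144) = - (\frac{5}{7} + \frac{1}{7} \cdot \frac{3}{5} \cdot 144) = - (\frac{5}{7} + \frac{432}{35}) = \left(-1\right) \frac{457}{35} = - \frac{457}{35}$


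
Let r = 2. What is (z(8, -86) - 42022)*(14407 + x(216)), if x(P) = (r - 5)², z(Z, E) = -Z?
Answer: -605904480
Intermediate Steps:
x(P) = 9 (x(P) = (2 - 5)² = (-3)² = 9)
(z(8, -86) - 42022)*(14407 + x(216)) = (-1*8 - 42022)*(14407 + 9) = (-8 - 42022)*14416 = -42030*14416 = -605904480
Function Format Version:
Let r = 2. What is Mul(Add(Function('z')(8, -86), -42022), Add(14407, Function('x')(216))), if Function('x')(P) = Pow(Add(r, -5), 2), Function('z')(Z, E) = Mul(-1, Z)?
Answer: -605904480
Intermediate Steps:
Function('x')(P) = 9 (Function('x')(P) = Pow(Add(2, -5), 2) = Pow(-3, 2) = 9)
Mul(Add(Function('z')(8, -86), -42022), Add(14407, Function('x')(216))) = Mul(Add(Mul(-1, 8), -42022), Add(14407, 9)) = Mul(Add(-8, -42022), 14416) = Mul(-42030, 14416) = -605904480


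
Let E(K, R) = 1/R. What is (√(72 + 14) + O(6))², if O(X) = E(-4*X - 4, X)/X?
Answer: 111457/1296 + √86/18 ≈ 86.516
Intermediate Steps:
E(K, R) = 1/R
O(X) = X⁻² (O(X) = 1/(X*X) = X⁻²)
(√(72 + 14) + O(6))² = (√(72 + 14) + 6⁻²)² = (√86 + 1/36)² = (1/36 + √86)²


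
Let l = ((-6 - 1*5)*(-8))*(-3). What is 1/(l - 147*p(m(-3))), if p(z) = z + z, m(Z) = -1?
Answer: 1/30 ≈ 0.033333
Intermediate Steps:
p(z) = 2*z
l = -264 (l = ((-6 - 5)*(-8))*(-3) = -11*(-8)*(-3) = 88*(-3) = -264)
1/(l - 147*p(m(-3))) = 1/(-264 - 294*(-1)) = 1/(-264 - 147*(-2)) = 1/(-264 + 294) = 1/30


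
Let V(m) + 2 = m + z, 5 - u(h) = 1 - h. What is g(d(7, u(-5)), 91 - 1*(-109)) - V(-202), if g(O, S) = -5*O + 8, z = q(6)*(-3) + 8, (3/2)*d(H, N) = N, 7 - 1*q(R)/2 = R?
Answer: 640/3 ≈ 213.33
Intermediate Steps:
q(R) = 14 - 2*R
u(h) = 4 + h (u(h) = 5 - (1 - h) = 5 + (-1 + h) = 4 + h)
d(H, N) = 2*N/3
z = 2 (z = (14 - 2*6)*(-3) + 8 = (14 - 12)*(-3) + 8 = 2*(-3) + 8 = -6 + 8 = 2)
g(O, S) = 8 - 5*O
V(m) = m (V(m) = -2 + (m + 2) = -2 + (2 + m) = m)
g(d(7, u(-5)), 91 - 1*(-109)) - V(-202) = (8 - 10*(4 - 5)/3) - 1*(-202) = (8 - 10*(-1)/3) + 202 = (8 - 5*(-⅔)) + 202 = (8 + 10/3) + 202 = 34/3 + 202 = 640/3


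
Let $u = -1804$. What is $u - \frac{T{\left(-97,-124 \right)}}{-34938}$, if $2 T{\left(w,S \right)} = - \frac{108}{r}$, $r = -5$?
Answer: $- \frac{5835939}{3235} \approx -1804.0$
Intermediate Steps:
$T{\left(w,S \right)} = \frac{54}{5}$ ($T{\left(w,S \right)} = \frac{\left(-108\right) \frac{1}{-5}}{2} = \frac{\left(-108\right) \left(- \frac{1}{5}\right)}{2} = \frac{1}{2} \cdot \frac{108}{5} = \frac{54}{5}$)
$u - \frac{T{\left(-97,-124 \right)}}{-34938} = -1804 - \frac{54}{5 \left(-34938\right)} = -1804 - \frac{54}{5} \left(- \frac{1}{34938}\right) = -1804 - - \frac{1}{3235} = -1804 + \frac{1}{3235} = - \frac{5835939}{3235}$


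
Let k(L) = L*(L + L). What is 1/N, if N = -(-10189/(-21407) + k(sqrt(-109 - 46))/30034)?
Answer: -321468919/149690128 ≈ -2.1476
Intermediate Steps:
k(L) = 2*L**2 (k(L) = L*(2*L) = 2*L**2)
N = -149690128/321468919 (N = -(-10189/(-21407) + (2*(sqrt(-109 - 46))**2)/30034) = -(-10189*(-1/21407) + (2*(sqrt(-155))**2)*(1/30034)) = -(10189/21407 + (2*(I*sqrt(155))**2)*(1/30034)) = -(10189/21407 + (2*(-155))*(1/30034)) = -(10189/21407 - 310*1/30034) = -(10189/21407 - 155/15017) = -1*149690128/321468919 = -149690128/321468919 ≈ -0.46564)
1/N = 1/(-149690128/321468919) = -321468919/149690128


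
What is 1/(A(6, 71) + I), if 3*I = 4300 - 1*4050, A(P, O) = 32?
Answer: 3/346 ≈ 0.0086705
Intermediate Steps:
I = 250/3 (I = (4300 - 1*4050)/3 = (4300 - 4050)/3 = (⅓)*250 = 250/3 ≈ 83.333)
1/(A(6, 71) + I) = 1/(32 + 250/3) = 1/(346/3) = 3/346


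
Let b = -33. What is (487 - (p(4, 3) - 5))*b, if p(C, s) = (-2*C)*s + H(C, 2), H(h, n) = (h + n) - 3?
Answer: -16929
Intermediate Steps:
H(h, n) = -3 + h + n
p(C, s) = -1 + C - 2*C*s (p(C, s) = (-2*C)*s + (-3 + C + 2) = -2*C*s + (-1 + C) = -1 + C - 2*C*s)
(487 - (p(4, 3) - 5))*b = (487 - ((-1 + 4 - 2*4*3) - 5))*(-33) = (487 - ((-1 + 4 - 24) - 5))*(-33) = (487 - (-21 - 5))*(-33) = (487 - 1*(-26))*(-33) = (487 + 26)*(-33) = 513*(-33) = -16929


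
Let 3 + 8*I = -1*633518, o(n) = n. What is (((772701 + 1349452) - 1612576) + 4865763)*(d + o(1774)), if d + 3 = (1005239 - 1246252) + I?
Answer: -3423361877595/2 ≈ -1.7117e+12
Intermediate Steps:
I = -633521/8 (I = -3/8 + (-1*633518)/8 = -3/8 + (⅛)*(-633518) = -3/8 - 316759/4 = -633521/8 ≈ -79190.)
d = -2561649/8 (d = -3 + ((1005239 - 1246252) - 633521/8) = -3 + (-241013 - 633521/8) = -3 - 2561625/8 = -2561649/8 ≈ -3.2021e+5)
(((772701 + 1349452) - 1612576) + 4865763)*(d + o(1774)) = (((772701 + 1349452) - 1612576) + 4865763)*(-2561649/8 + 1774) = ((2122153 - 1612576) + 4865763)*(-2547457/8) = (509577 + 4865763)*(-2547457/8) = 5375340*(-2547457/8) = -3423361877595/2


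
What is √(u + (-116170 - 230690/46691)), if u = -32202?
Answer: I*√323469072741722/46691 ≈ 385.2*I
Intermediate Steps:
√(u + (-116170 - 230690/46691)) = √(-32202 + (-116170 - 230690/46691)) = √(-32202 - 5424324160/46691) = √(-6927867742/46691) = I*√323469072741722/46691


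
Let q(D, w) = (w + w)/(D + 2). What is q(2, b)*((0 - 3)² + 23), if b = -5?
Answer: -80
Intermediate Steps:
q(D, w) = 2*w/(2 + D) (q(D, w) = (2*w)/(2 + D) = 2*w/(2 + D))
q(2, b)*((0 - 3)² + 23) = (2*(-5)/(2 + 2))*((0 - 3)² + 23) = (2*(-5)/4)*((-3)² + 23) = (2*(-5)*(¼))*(9 + 23) = -5/2*32 = -80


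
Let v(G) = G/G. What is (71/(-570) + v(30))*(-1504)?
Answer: -375248/285 ≈ -1316.7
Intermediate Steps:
v(G) = 1
(71/(-570) + v(30))*(-1504) = (71/(-570) + 1)*(-1504) = (71*(-1/570) + 1)*(-1504) = (-71/570 + 1)*(-1504) = (499/570)*(-1504) = -375248/285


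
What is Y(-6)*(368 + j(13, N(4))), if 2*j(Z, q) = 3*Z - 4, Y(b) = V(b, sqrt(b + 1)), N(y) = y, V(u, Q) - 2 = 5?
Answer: 5397/2 ≈ 2698.5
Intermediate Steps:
V(u, Q) = 7 (V(u, Q) = 2 + 5 = 7)
Y(b) = 7
j(Z, q) = -2 + 3*Z/2 (j(Z, q) = (3*Z - 4)/2 = (-4 + 3*Z)/2 = -2 + 3*Z/2)
Y(-6)*(368 + j(13, N(4))) = 7*(368 + (-2 + (3/2)*13)) = 7*(368 + (-2 + 39/2)) = 7*(368 + 35/2) = 7*(771/2) = 5397/2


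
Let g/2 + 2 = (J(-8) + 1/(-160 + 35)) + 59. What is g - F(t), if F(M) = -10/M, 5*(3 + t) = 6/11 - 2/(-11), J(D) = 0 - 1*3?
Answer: 2050436/19625 ≈ 104.48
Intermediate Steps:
J(D) = -3 (J(D) = 0 - 3 = -3)
t = -157/55 (t = -3 + (6/11 - 2/(-11))/5 = -3 + (6*(1/11) - 2*(-1/11))/5 = -3 + (6/11 + 2/11)/5 = -3 + (1/5)*(8/11) = -3 + 8/55 = -157/55 ≈ -2.8545)
g = 13498/125 (g = -4 + 2*((-3 + 1/(-160 + 35)) + 59) = -4 + 2*((-3 + 1/(-125)) + 59) = -4 + 2*((-3 - 1/125) + 59) = -4 + 2*(-376/125 + 59) = -4 + 2*(6999/125) = -4 + 13998/125 = 13498/125 ≈ 107.98)
g - F(t) = 13498/125 - (-10)/(-157/55) = 13498/125 - (-10)*(-55)/157 = 13498/125 - 1*550/157 = 13498/125 - 550/157 = 2050436/19625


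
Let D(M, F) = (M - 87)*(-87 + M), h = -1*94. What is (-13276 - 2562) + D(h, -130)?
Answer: 16923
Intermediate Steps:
h = -94
D(M, F) = (-87 + M)² (D(M, F) = (-87 + M)*(-87 + M) = (-87 + M)²)
(-13276 - 2562) + D(h, -130) = (-13276 - 2562) + (-87 - 94)² = -15838 + (-181)² = -15838 + 32761 = 16923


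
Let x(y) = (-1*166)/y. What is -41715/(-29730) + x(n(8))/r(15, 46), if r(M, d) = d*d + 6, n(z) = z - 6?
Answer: 1434194/1051451 ≈ 1.3640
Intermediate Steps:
n(z) = -6 + z
r(M, d) = 6 + d² (r(M, d) = d² + 6 = 6 + d²)
x(y) = -166/y
-41715/(-29730) + x(n(8))/r(15, 46) = -41715/(-29730) + (-166/(-6 + 8))/(6 + 46²) = -41715*(-1/29730) + (-166/2)/(6 + 2116) = 2781/1982 - 166*½/2122 = 2781/1982 - 83*1/2122 = 2781/1982 - 83/2122 = 1434194/1051451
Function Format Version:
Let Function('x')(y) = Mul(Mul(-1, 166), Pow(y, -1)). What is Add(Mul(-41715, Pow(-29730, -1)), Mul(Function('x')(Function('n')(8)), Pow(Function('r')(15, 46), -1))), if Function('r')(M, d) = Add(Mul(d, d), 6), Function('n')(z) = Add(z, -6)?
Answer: Rational(1434194, 1051451) ≈ 1.3640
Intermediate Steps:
Function('n')(z) = Add(-6, z)
Function('r')(M, d) = Add(6, Pow(d, 2)) (Function('r')(M, d) = Add(Pow(d, 2), 6) = Add(6, Pow(d, 2)))
Function('x')(y) = Mul(-166, Pow(y, -1))
Add(Mul(-41715, Pow(-29730, -1)), Mul(Function('x')(Function('n')(8)), Pow(Function('r')(15, 46), -1))) = Add(Mul(-41715, Pow(-29730, -1)), Mul(Mul(-166, Pow(Add(-6, 8), -1)), Pow(Add(6, Pow(46, 2)), -1))) = Add(Mul(-41715, Rational(-1, 29730)), Mul(Mul(-166, Pow(2, -1)), Pow(Add(6, 2116), -1))) = Add(Rational(2781, 1982), Mul(Mul(-166, Rational(1, 2)), Pow(2122, -1))) = Add(Rational(2781, 1982), Mul(-83, Rational(1, 2122))) = Add(Rational(2781, 1982), Rational(-83, 2122)) = Rational(1434194, 1051451)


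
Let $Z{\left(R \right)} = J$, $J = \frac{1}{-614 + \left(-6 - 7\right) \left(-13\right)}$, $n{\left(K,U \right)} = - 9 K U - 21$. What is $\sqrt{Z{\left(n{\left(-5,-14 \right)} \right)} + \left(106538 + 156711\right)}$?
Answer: $\frac{2 \sqrt{13032470695}}{445} \approx 513.08$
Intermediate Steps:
$n{\left(K,U \right)} = -21 - 9 K U$ ($n{\left(K,U \right)} = - 9 K U - 21 = -21 - 9 K U$)
$J = - \frac{1}{445}$ ($J = \frac{1}{-614 - -169} = \frac{1}{-614 + 169} = \frac{1}{-445} = - \frac{1}{445} \approx -0.0022472$)
$Z{\left(R \right)} = - \frac{1}{445}$
$\sqrt{Z{\left(n{\left(-5,-14 \right)} \right)} + \left(106538 + 156711\right)} = \sqrt{- \frac{1}{445} + \left(106538 + 156711\right)} = \sqrt{- \frac{1}{445} + 263249} = \sqrt{\frac{117145804}{445}} = \frac{2 \sqrt{13032470695}}{445}$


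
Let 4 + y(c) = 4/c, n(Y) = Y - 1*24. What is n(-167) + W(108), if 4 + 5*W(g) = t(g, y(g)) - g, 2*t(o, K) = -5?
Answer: -2139/10 ≈ -213.90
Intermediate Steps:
n(Y) = -24 + Y (n(Y) = Y - 24 = -24 + Y)
y(c) = -4 + 4/c
t(o, K) = -5/2 (t(o, K) = (½)*(-5) = -5/2)
W(g) = -13/10 - g/5 (W(g) = -⅘ + (-5/2 - g)/5 = -⅘ + (-½ - g/5) = -13/10 - g/5)
n(-167) + W(108) = (-24 - 167) + (-13/10 - ⅕*108) = -191 + (-13/10 - 108/5) = -191 - 229/10 = -2139/10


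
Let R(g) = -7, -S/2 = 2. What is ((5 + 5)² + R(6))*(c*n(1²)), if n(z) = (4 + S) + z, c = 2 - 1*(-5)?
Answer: 651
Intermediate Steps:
S = -4 (S = -2*2 = -4)
c = 7 (c = 2 + 5 = 7)
n(z) = z (n(z) = (4 - 4) + z = 0 + z = z)
((5 + 5)² + R(6))*(c*n(1²)) = ((5 + 5)² - 7)*(7*1²) = (10² - 7)*(7*1) = (100 - 7)*7 = 93*7 = 651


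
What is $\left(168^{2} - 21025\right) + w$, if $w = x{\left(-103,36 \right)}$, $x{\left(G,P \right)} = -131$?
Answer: $7068$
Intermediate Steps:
$w = -131$
$\left(168^{2} - 21025\right) + w = \left(168^{2} - 21025\right) - 131 = \left(28224 - 21025\right) - 131 = 7199 - 131 = 7068$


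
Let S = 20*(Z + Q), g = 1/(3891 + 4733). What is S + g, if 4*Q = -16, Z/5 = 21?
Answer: 17420481/8624 ≈ 2020.0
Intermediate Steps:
Z = 105 (Z = 5*21 = 105)
Q = -4 (Q = (¼)*(-16) = -4)
g = 1/8624 ≈ 0.00011596
S = 2020 (S = 20*(105 - 4) = 20*101 = 2020)
S + g = 2020 + 1/8624 = 17420481/8624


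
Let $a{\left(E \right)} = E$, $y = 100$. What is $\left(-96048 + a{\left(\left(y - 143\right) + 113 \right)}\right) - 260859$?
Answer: $-356837$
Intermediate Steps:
$\left(-96048 + a{\left(\left(y - 143\right) + 113 \right)}\right) - 260859 = \left(-96048 + \left(\left(100 - 143\right) + 113\right)\right) - 260859 = \left(-96048 + \left(-43 + 113\right)\right) - 260859 = \left(-96048 + 70\right) - 260859 = -95978 - 260859 = -356837$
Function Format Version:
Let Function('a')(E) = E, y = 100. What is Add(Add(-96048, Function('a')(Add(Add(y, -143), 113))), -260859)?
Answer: -356837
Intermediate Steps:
Add(Add(-96048, Function('a')(Add(Add(y, -143), 113))), -260859) = Add(Add(-96048, Add(Add(100, -143), 113)), -260859) = Add(Add(-96048, Add(-43, 113)), -260859) = Add(Add(-96048, 70), -260859) = Add(-95978, -260859) = -356837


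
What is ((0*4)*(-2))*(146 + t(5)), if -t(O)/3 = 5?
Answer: 0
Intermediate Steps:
t(O) = -15 (t(O) = -3*5 = -15)
((0*4)*(-2))*(146 + t(5)) = ((0*4)*(-2))*(146 - 15) = (0*(-2))*131 = 0*131 = 0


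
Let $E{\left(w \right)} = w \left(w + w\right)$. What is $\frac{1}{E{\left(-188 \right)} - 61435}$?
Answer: $\frac{1}{9253} \approx 0.00010807$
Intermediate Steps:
$E{\left(w \right)} = 2 w^{2}$ ($E{\left(w \right)} = w 2 w = 2 w^{2}$)
$\frac{1}{E{\left(-188 \right)} - 61435} = \frac{1}{2 \left(-188\right)^{2} - 61435} = \frac{1}{2 \cdot 35344 - 61435} = \frac{1}{70688 - 61435} = \frac{1}{9253}$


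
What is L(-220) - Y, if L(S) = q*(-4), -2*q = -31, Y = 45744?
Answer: -45806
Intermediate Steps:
q = 31/2 (q = -½*(-31) = 31/2 ≈ 15.500)
L(S) = -62 (L(S) = (31/2)*(-4) = -62)
L(-220) - Y = -62 - 1*45744 = -62 - 45744 = -45806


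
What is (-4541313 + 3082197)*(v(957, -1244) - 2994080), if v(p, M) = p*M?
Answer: 6105799304208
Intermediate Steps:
v(p, M) = M*p
(-4541313 + 3082197)*(v(957, -1244) - 2994080) = (-4541313 + 3082197)*(-1244*957 - 2994080) = -1459116*(-1190508 - 2994080) = -1459116*(-4184588) = 6105799304208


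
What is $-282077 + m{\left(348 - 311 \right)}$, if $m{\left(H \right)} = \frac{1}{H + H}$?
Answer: $- \frac{20873697}{74} \approx -2.8208 \cdot 10^{5}$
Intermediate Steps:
$m{\left(H \right)} = \frac{1}{2 H}$
$-282077 + m{\left(348 - 311 \right)} = -282077 + \frac{1}{2 \left(348 - 311\right)} = -282077 + \frac{1}{2 \cdot 37} = -282077 + \frac{1}{2} \cdot \frac{1}{37} = -282077 + \frac{1}{74} = - \frac{20873697}{74}$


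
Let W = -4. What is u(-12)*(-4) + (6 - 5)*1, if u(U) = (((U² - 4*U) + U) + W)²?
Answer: -123903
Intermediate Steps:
u(U) = (-4 + U² - 3*U)² (u(U) = (((U² - 4*U) + U) - 4)² = ((U² - 3*U) - 4)² = (-4 + U² - 3*U)²)
u(-12)*(-4) + (6 - 5)*1 = (4 - 1*(-12)² + 3*(-12))²*(-4) + (6 - 5)*1 = (4 - 1*144 - 36)²*(-4) + 1*1 = (4 - 144 - 36)²*(-4) + 1 = (-176)²*(-4) + 1 = 30976*(-4) + 1 = -123904 + 1 = -123903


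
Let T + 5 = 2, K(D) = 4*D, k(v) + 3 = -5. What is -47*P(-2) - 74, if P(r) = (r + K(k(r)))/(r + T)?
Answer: -1968/5 ≈ -393.60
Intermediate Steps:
k(v) = -8 (k(v) = -3 - 5 = -8)
T = -3 (T = -5 + 2 = -3)
P(r) = (-32 + r)/(-3 + r) (P(r) = (r + 4*(-8))/(r - 3) = (r - 32)/(-3 + r) = (-32 + r)/(-3 + r))
-47*P(-2) - 74 = -47*(-32 - 2)/(-3 - 2) - 74 = -47*(-34)/(-5) - 74 = -(-47)*(-34)/5 - 74 = -47*34/5 - 74 = -1598/5 - 74 = -1968/5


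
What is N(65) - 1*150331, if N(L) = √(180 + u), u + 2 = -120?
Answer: -150331 + √58 ≈ -1.5032e+5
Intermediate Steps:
u = -122 (u = -2 - 120 = -122)
N(L) = √58 (N(L) = √(180 - 122) = √58)
N(65) - 1*150331 = √58 - 1*150331 = √58 - 150331 = -150331 + √58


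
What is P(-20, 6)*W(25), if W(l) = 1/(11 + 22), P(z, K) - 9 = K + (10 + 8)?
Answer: 1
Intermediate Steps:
P(z, K) = 27 + K (P(z, K) = 9 + (K + (10 + 8)) = 9 + (K + 18) = 9 + (18 + K) = 27 + K)
W(l) = 1/33
P(-20, 6)*W(25) = (27 + 6)*(1/33) = 33*(1/33) = 1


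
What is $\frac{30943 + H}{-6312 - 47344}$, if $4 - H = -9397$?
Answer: $- \frac{5043}{6707} \approx -0.7519$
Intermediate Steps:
$H = 9401$ ($H = 4 - -9397 = 4 + 9397 = 9401$)
$\frac{30943 + H}{-6312 - 47344} = \frac{30943 + 9401}{-6312 - 47344} = \frac{40344}{-53656} = 40344 \left(- \frac{1}{53656}\right) = - \frac{5043}{6707}$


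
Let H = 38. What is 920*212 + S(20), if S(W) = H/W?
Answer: 1950419/10 ≈ 1.9504e+5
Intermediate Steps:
S(W) = 38/W
920*212 + S(20) = 920*212 + 38/20 = 195040 + 38*(1/20) = 195040 + 19/10 = 1950419/10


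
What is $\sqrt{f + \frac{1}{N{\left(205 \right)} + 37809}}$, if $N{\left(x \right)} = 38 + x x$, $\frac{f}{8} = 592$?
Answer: $\frac{\sqrt{29505355854}}{2496} \approx 68.819$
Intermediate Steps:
$f = 4736$ ($f = 8 \cdot 592 = 4736$)
$N{\left(x \right)} = 38 + x^{2}$
$\sqrt{f + \frac{1}{N{\left(205 \right)} + 37809}} = \sqrt{4736 + \frac{1}{\left(38 + 205^{2}\right) + 37809}} = \sqrt{4736 + \frac{1}{\left(38 + 42025\right) + 37809}} = \sqrt{4736 + \frac{1}{42063 + 37809}} = \sqrt{4736 + \frac{1}{79872}} = \sqrt{\frac{378273793}{79872}} = \frac{\sqrt{29505355854}}{2496}$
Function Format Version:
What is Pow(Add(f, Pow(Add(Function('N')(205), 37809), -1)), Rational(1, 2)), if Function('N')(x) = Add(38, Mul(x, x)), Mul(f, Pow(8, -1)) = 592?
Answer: Mul(Rational(1, 2496), Pow(29505355854, Rational(1, 2))) ≈ 68.819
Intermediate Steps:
f = 4736 (f = Mul(8, 592) = 4736)
Function('N')(x) = Add(38, Pow(x, 2))
Pow(Add(f, Pow(Add(Function('N')(205), 37809), -1)), Rational(1, 2)) = Pow(Add(4736, Pow(Add(Add(38, Pow(205, 2)), 37809), -1)), Rational(1, 2)) = Pow(Add(4736, Pow(Add(Add(38, 42025), 37809), -1)), Rational(1, 2)) = Pow(Add(4736, Pow(Add(42063, 37809), -1)), Rational(1, 2)) = Pow(Add(4736, Pow(79872, -1)), Rational(1, 2)) = Pow(Add(4736, Rational(1, 79872)), Rational(1, 2)) = Pow(Rational(378273793, 79872), Rational(1, 2)) = Mul(Rational(1, 2496), Pow(29505355854, Rational(1, 2)))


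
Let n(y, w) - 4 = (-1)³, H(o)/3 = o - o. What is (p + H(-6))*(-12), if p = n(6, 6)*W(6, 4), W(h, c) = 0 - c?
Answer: 144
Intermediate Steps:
W(h, c) = -c
H(o) = 0 (H(o) = 3*(o - o) = 3*0 = 0)
n(y, w) = 3 (n(y, w) = 4 + (-1)³ = 4 - 1 = 3)
p = -12 (p = 3*(-1*4) = 3*(-4) = -12)
(p + H(-6))*(-12) = (-12 + 0)*(-12) = -12*(-12) = 144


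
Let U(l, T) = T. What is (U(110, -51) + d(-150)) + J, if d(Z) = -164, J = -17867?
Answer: -18082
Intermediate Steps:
(U(110, -51) + d(-150)) + J = (-51 - 164) - 17867 = -215 - 17867 = -18082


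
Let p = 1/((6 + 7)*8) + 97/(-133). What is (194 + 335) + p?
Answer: 7307173/13832 ≈ 528.28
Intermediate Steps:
p = -9955/13832 (p = (1/8)/13 + 97*(-1/133) = (1/13)*(1/8) - 97/133 = 1/104 - 97/133 = -9955/13832 ≈ -0.71971)
(194 + 335) + p = (194 + 335) - 9955/13832 = 529 - 9955/13832 = 7307173/13832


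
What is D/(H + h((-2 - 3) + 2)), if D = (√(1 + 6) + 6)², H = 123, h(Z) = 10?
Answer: (6 + √7)²/133 ≈ 0.56202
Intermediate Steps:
D = (6 + √7)² (D = (√7 + 6)² = (6 + √7)² ≈ 74.749)
D/(H + h((-2 - 3) + 2)) = (6 + √7)²/(123 + 10) = (6 + √7)²/133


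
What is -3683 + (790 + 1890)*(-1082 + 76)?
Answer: -2699763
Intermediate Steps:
-3683 + (790 + 1890)*(-1082 + 76) = -3683 + 2680*(-1006) = -3683 - 2696080 = -2699763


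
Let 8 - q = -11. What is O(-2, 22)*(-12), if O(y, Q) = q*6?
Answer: -1368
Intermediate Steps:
q = 19 (q = 8 - 1*(-11) = 8 + 11 = 19)
O(y, Q) = 114 (O(y, Q) = 19*6 = 114)
O(-2, 22)*(-12) = 114*(-12) = -1368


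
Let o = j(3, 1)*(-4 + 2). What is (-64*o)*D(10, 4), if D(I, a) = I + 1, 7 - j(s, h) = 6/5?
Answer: 40832/5 ≈ 8166.4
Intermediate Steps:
j(s, h) = 29/5 (j(s, h) = 7 - 6/5 = 29/5)
D(I, a) = 1 + I
o = -58/5 (o = 29*(-4 + 2)/5 = (29/5)*(-2) = -58/5 ≈ -11.600)
(-64*o)*D(10, 4) = (-64*(-58/5))*(1 + 10) = (3712/5)*11 = 40832/5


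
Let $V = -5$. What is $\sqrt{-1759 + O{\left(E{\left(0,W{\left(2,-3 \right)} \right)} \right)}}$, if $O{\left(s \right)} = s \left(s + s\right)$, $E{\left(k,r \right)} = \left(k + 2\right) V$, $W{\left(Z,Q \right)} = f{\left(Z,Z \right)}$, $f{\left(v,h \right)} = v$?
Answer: $i \sqrt{1559} \approx 39.484 i$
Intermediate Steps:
$W{\left(Z,Q \right)} = Z$
$E{\left(k,r \right)} = -10 - 5 k$ ($E{\left(k,r \right)} = \left(k + 2\right) \left(-5\right) = \left(2 + k\right) \left(-5\right) = -10 - 5 k$)
$O{\left(s \right)} = 2 s^{2}$ ($O{\left(s \right)} = s 2 s = 2 s^{2}$)
$\sqrt{-1759 + O{\left(E{\left(0,W{\left(2,-3 \right)} \right)} \right)}} = \sqrt{-1759 + 2 \left(-10 - 0\right)^{2}} = \sqrt{-1759 + 2 \left(-10 + 0\right)^{2}} = \sqrt{-1759 + 2 \left(-10\right)^{2}} = \sqrt{-1759 + 2 \cdot 100} = \sqrt{-1759 + 200} = \sqrt{-1559} = i \sqrt{1559}$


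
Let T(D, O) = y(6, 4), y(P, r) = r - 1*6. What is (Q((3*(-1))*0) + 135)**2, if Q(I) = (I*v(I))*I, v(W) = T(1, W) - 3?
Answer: 18225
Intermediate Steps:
y(P, r) = -6 + r (y(P, r) = r - 6 = -6 + r)
T(D, O) = -2 (T(D, O) = -6 + 4 = -2)
v(W) = -5 (v(W) = -2 - 3 = -5)
Q(I) = -5*I**2 (Q(I) = (I*(-5))*I = (-5*I)*I = -5*I**2)
(Q((3*(-1))*0) + 135)**2 = (-5*((3*(-1))*0)**2 + 135)**2 = (-5*(-3*0)**2 + 135)**2 = (-5*0**2 + 135)**2 = (-5*0 + 135)**2 = (0 + 135)**2 = 135**2 = 18225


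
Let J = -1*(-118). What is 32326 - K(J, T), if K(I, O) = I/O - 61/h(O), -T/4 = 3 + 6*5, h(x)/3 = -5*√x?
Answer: 2133575/66 + 61*I*√33/990 ≈ 32327.0 + 0.35396*I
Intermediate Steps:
J = 118
h(x) = -15*√x (h(x) = 3*(-5*√x) = -15*√x)
T = -132 (T = -4*(3 + 6*5) = -4*(3 + 30) = -4*33 = -132)
K(I, O) = 61/(15*√O) + I/O (K(I, O) = I/O - 61*(-1/(15*√O)) = I/O - (-61)/(15*√O) = I/O + 61/(15*√O) = 61/(15*√O) + I/O)
32326 - K(J, T) = 32326 - (61/(15*√(-132)) + 118/(-132)) = 32326 - (61*(-I*√33/66)/15 + 118*(-1/132)) = 32326 - (-61*I*√33/990 - 59/66) = 32326 - (-59/66 - 61*I*√33/990) = 32326 + (59/66 + 61*I*√33/990) = 2133575/66 + 61*I*√33/990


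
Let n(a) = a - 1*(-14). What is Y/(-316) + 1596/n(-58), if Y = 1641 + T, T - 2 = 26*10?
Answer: -147017/3476 ≈ -42.295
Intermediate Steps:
T = 262 (T = 2 + 26*10 = 2 + 260 = 262)
Y = 1903 (Y = 1641 + 262 = 1903)
n(a) = 14 + a (n(a) = a + 14 = 14 + a)
Y/(-316) + 1596/n(-58) = 1903/(-316) + 1596/(14 - 58) = 1903*(-1/316) + 1596/(-44) = -1903/316 + 1596*(-1/44) = -1903/316 - 399/11 = -147017/3476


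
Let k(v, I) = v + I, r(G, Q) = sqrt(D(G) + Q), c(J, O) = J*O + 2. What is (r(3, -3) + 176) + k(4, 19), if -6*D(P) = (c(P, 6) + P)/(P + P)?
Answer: 199 + I*sqrt(131)/6 ≈ 199.0 + 1.9076*I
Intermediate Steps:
c(J, O) = 2 + J*O
D(P) = -(2 + 7*P)/(12*P) (D(P) = -((2 + P*6) + P)/(6*(P + P)) = -((2 + 6*P) + P)/(6*(2*P)) = -(2 + 7*P)*1/(2*P)/6 = -(2 + 7*P)/(12*P))
r(G, Q) = sqrt(Q + (-2 - 7*G)/(12*G)) (r(G, Q) = sqrt((-2 - 7*G)/(12*G) + Q) = sqrt(Q + (-2 - 7*G)/(12*G)))
k(v, I) = I + v
(r(3, -3) + 176) + k(4, 19) = (sqrt(-21 - 6/3 + 36*(-3))/6 + 176) + (19 + 4) = (sqrt(-21 - 6*1/3 - 108)/6 + 176) + 23 = (sqrt(-21 - 2 - 108)/6 + 176) + 23 = (sqrt(-131)/6 + 176) + 23 = ((I*sqrt(131))/6 + 176) + 23 = (I*sqrt(131)/6 + 176) + 23 = (176 + I*sqrt(131)/6) + 23 = 199 + I*sqrt(131)/6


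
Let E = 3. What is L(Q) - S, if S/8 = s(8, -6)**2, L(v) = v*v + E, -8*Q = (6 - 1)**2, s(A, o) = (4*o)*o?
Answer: -10616015/64 ≈ -1.6588e+5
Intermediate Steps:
s(A, o) = 4*o**2
Q = -25/8 (Q = -(6 - 1)**2/8 = -1/8*5**2 = -1/8*25 = -25/8 ≈ -3.1250)
L(v) = 3 + v**2 (L(v) = v*v + 3 = v**2 + 3 = 3 + v**2)
S = 165888 (S = 8*(4*(-6)**2)**2 = 8*(4*36)**2 = 8*144**2 = 8*20736 = 165888)
L(Q) - S = (3 + (-25/8)**2) - 1*165888 = (3 + 625/64) - 165888 = 817/64 - 165888 = -10616015/64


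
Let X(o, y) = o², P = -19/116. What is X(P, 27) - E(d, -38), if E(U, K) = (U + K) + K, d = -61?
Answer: 1843833/13456 ≈ 137.03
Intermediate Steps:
E(U, K) = U + 2*K (E(U, K) = (K + U) + K = U + 2*K)
P = -19/116 (P = -19*1/116 = -19/116 ≈ -0.16379)
X(P, 27) - E(d, -38) = (-19/116)² - (-61 + 2*(-38)) = 361/13456 - (-61 - 76) = 361/13456 - 1*(-137) = 361/13456 + 137 = 1843833/13456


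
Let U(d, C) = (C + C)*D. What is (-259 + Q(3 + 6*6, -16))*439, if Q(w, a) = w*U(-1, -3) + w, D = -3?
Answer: 211598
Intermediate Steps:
U(d, C) = -6*C (U(d, C) = (C + C)*(-3) = (2*C)*(-3) = -6*C)
Q(w, a) = 19*w (Q(w, a) = w*(-6*(-3)) + w = w*18 + w = 18*w + w = 19*w)
(-259 + Q(3 + 6*6, -16))*439 = (-259 + 19*(3 + 6*6))*439 = (-259 + 19*(3 + 36))*439 = (-259 + 19*39)*439 = (-259 + 741)*439 = 482*439 = 211598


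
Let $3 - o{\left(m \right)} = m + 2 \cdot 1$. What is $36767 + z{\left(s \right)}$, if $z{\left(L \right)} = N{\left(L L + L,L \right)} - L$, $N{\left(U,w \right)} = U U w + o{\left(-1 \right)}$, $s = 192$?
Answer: $263644286689$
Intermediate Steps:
$o{\left(m \right)} = 1 - m$ ($o{\left(m \right)} = 3 - \left(m + 2 \cdot 1\right) = 3 - \left(m + 2\right) = 3 - \left(2 + m\right) = 1 - m$)
$N{\left(U,w \right)} = 2 + w U^{2}$ ($N{\left(U,w \right)} = U U w + \left(1 - -1\right) = U^{2} w + \left(1 + 1\right) = w U^{2} + 2 = 2 + w U^{2}$)
$z{\left(L \right)} = 2 - L + L \left(L + L^{2}\right)^{2}$ ($z{\left(L \right)} = \left(2 + L \left(L L + L\right)^{2}\right) - L = \left(2 + L \left(L^{2} + L\right)^{2}\right) - L = \left(2 + L \left(L + L^{2}\right)^{2}\right) - L = 2 - L + L \left(L + L^{2}\right)^{2}$)
$36767 + z{\left(s \right)} = 36767 + \left(2 - 192 + 192^{3} \left(1 + 192\right)^{2}\right) = 36767 + \left(2 - 192 + 7077888 \cdot 193^{2}\right) = 36767 + \left(2 - 192 + 7077888 \cdot 37249\right) = 36767 + \left(2 - 192 + 263644250112\right) = 36767 + 263644249922 = 263644286689$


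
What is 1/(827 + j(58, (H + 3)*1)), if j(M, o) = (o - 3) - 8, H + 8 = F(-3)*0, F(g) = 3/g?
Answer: 1/811 ≈ 0.0012330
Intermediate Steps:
H = -8 (H = -8 + (3/(-3))*0 = -8 + (3*(-1/3))*0 = -8 - 1*0 = -8 + 0 = -8)
j(M, o) = -11 + o (j(M, o) = (-3 + o) - 8 = -11 + o)
1/(827 + j(58, (H + 3)*1)) = 1/(827 + (-11 + (-8 + 3)*1)) = 1/(827 + (-11 - 5*1)) = 1/(827 + (-11 - 5)) = 1/(827 - 16) = 1/811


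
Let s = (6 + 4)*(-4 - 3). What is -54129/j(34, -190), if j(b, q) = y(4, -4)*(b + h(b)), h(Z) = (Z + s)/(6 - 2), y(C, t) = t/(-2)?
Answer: -54129/50 ≈ -1082.6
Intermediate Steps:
y(C, t) = -t/2 (y(C, t) = t*(-½) = -t/2)
s = -70 (s = 10*(-7) = -70)
h(Z) = -35/2 + Z/4 (h(Z) = (Z - 70)/(6 - 2) = (-70 + Z)/4 = (-70 + Z)*(¼) = -35/2 + Z/4)
j(b, q) = -35 + 5*b/2 (j(b, q) = (-½*(-4))*(b + (-35/2 + b/4)) = 2*(-35/2 + 5*b/4) = -35 + 5*b/2)
-54129/j(34, -190) = -54129/(-35 + (5/2)*34) = -54129/(-35 + 85) = -54129/50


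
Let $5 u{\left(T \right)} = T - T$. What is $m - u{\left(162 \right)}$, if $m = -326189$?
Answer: $-326189$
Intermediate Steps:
$u{\left(T \right)} = 0$ ($u{\left(T \right)} = \frac{T - T}{5} = \frac{1}{5} \cdot 0 = 0$)
$m - u{\left(162 \right)} = -326189 - 0 = -326189 + 0 = -326189$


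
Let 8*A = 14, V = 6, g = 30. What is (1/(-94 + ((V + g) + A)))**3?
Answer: -64/11390625 ≈ -5.6187e-6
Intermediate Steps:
A = 7/4 (A = (1/8)*14 = 7/4 ≈ 1.7500)
(1/(-94 + ((V + g) + A)))**3 = (1/(-94 + ((6 + 30) + 7/4)))**3 = (1/(-94 + (36 + 7/4)))**3 = (1/(-94 + 151/4))**3 = (1/(-225/4))**3 = (-4/225)**3 = -64/11390625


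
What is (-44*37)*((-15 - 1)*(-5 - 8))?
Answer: -338624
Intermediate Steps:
(-44*37)*((-15 - 1)*(-5 - 8)) = -(-26048)*(-13) = -1628*208 = -338624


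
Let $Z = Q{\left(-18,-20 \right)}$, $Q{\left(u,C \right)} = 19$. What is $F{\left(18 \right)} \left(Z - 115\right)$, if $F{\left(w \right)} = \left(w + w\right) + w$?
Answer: $-5184$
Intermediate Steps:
$F{\left(w \right)} = 3 w$ ($F{\left(w \right)} = 2 w + w = 3 w$)
$Z = 19$
$F{\left(18 \right)} \left(Z - 115\right) = 3 \cdot 18 \left(19 - 115\right) = 54 \left(-96\right) = -5184$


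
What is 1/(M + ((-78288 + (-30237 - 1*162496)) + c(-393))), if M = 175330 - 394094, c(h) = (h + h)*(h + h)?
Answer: 1/128011 ≈ 7.8118e-6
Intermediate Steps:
c(h) = 4*h² (c(h) = (2*h)*(2*h) = 4*h²)
M = -218764
1/(M + ((-78288 + (-30237 - 1*162496)) + c(-393))) = 1/(-218764 + ((-78288 + (-30237 - 1*162496)) + 4*(-393)²)) = 1/(-218764 + ((-78288 + (-30237 - 162496)) + 4*154449)) = 1/(-218764 + ((-78288 - 192733) + 617796)) = 1/(-218764 + (-271021 + 617796)) = 1/(-218764 + 346775) = 1/128011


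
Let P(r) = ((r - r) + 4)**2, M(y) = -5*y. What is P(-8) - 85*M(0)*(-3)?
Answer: 16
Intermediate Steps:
P(r) = 16 (P(r) = (0 + 4)**2 = 4**2 = 16)
P(-8) - 85*M(0)*(-3) = 16 - 85*(-5*0)*(-3) = 16 - 0*(-3) = 16 - 85*0 = 16 + 0 = 16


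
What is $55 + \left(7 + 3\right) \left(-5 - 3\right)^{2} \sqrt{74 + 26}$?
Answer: $6455$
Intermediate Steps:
$55 + \left(7 + 3\right) \left(-5 - 3\right)^{2} \sqrt{74 + 26} = 55 + 10 \left(-8\right)^{2} \sqrt{100} = 55 + 10 \cdot 64 \cdot 10 = 55 + 640 \cdot 10 = 55 + 6400 = 6455$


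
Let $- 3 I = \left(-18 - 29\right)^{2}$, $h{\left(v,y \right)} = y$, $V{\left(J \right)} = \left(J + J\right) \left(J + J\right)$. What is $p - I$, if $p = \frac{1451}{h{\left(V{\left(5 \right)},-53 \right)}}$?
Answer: $\frac{112724}{159} \approx 708.96$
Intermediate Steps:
$V{\left(J \right)} = 4 J^{2}$ ($V{\left(J \right)} = 2 J 2 J = 4 J^{2}$)
$p = - \frac{1451}{53}$ ($p = \frac{1451}{-53} = 1451 \left(- \frac{1}{53}\right) = - \frac{1451}{53} \approx -27.377$)
$I = - \frac{2209}{3}$ ($I = - \frac{\left(-18 - 29\right)^{2}}{3} = - \frac{\left(-47\right)^{2}}{3} = \left(- \frac{1}{3}\right) 2209 = - \frac{2209}{3} \approx -736.33$)
$p - I = - \frac{1451}{53} - - \frac{2209}{3} = - \frac{1451}{53} + \frac{2209}{3} = \frac{112724}{159}$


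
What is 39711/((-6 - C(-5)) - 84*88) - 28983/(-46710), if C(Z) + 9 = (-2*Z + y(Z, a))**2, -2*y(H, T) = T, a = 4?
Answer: -546296837/116043210 ≈ -4.7077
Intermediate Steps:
y(H, T) = -T/2
C(Z) = -9 + (-2 - 2*Z)**2 (C(Z) = -9 + (-2*Z - 1/2*4)**2 = -9 + (-2*Z - 2)**2 = -9 + (-2 - 2*Z)**2)
39711/((-6 - C(-5)) - 84*88) - 28983/(-46710) = 39711/((-6 - (-9 + 4*(1 - 5)**2)) - 84*88) - 28983/(-46710) = 39711/((-6 - (-9 + 4*(-4)**2)) - 7392) - 28983*(-1/46710) = 39711/((-6 - (-9 + 4*16)) - 7392) + 9661/15570 = 39711/((-6 - (-9 + 64)) - 7392) + 9661/15570 = 39711/((-6 - 1*55) - 7392) + 9661/15570 = 39711/((-6 - 55) - 7392) + 9661/15570 = 39711/(-61 - 7392) + 9661/15570 = 39711/(-7453) + 9661/15570 = 39711*(-1/7453) + 9661/15570 = -39711/7453 + 9661/15570 = -546296837/116043210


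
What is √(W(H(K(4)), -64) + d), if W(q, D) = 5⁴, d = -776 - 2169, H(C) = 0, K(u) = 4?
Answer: 4*I*√145 ≈ 48.166*I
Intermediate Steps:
d = -2945
W(q, D) = 625
√(W(H(K(4)), -64) + d) = √(625 - 2945) = √(-2320) = 4*I*√145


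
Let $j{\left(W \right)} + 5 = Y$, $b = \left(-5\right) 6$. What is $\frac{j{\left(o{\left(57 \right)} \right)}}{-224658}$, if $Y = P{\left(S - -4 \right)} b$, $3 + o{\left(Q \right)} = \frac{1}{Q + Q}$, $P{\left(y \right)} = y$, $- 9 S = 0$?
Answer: $\frac{125}{224658} \approx 0.0005564$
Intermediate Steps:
$S = 0$ ($S = \left(- \frac{1}{9}\right) 0 = 0$)
$b = -30$
$o{\left(Q \right)} = -3 + \frac{1}{2 Q}$ ($o{\left(Q \right)} = -3 + \frac{1}{Q + Q} = -3 + \frac{1}{2 Q}$)
$Y = -120$ ($Y = \left(0 - -4\right) \left(-30\right) = \left(0 + 4\right) \left(-30\right) = 4 \left(-30\right) = -120$)
$j{\left(W \right)} = -125$ ($j{\left(W \right)} = -5 - 120 = -125$)
$\frac{j{\left(o{\left(57 \right)} \right)}}{-224658} = - \frac{125}{-224658} = \left(-125\right) \left(- \frac{1}{224658}\right) = \frac{125}{224658}$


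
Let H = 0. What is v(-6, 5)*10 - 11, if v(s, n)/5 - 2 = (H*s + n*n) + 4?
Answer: 1539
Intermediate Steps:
v(s, n) = 30 + 5*n² (v(s, n) = 10 + 5*((0*s + n*n) + 4) = 10 + 5*((0 + n²) + 4) = 10 + 5*(n² + 4) = 10 + 5*(4 + n²) = 10 + (20 + 5*n²) = 30 + 5*n²)
v(-6, 5)*10 - 11 = (30 + 5*5²)*10 - 11 = (30 + 5*25)*10 - 11 = (30 + 125)*10 - 11 = 155*10 - 11 = 1550 - 11 = 1539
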